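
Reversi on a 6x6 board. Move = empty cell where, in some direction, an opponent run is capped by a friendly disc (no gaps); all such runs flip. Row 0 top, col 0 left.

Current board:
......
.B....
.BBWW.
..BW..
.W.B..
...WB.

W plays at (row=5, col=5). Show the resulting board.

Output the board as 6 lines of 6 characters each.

Answer: ......
.B....
.BBWW.
..BW..
.W.B..
...WWW

Derivation:
Place W at (5,5); scan 8 dirs for brackets.
Dir NW: first cell '.' (not opp) -> no flip
Dir N: first cell '.' (not opp) -> no flip
Dir NE: edge -> no flip
Dir W: opp run (5,4) capped by W -> flip
Dir E: edge -> no flip
Dir SW: edge -> no flip
Dir S: edge -> no flip
Dir SE: edge -> no flip
All flips: (5,4)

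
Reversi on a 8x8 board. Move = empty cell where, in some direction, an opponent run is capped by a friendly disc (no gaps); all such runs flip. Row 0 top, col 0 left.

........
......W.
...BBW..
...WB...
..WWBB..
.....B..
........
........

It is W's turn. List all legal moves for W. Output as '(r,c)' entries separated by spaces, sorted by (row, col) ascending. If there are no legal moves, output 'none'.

Answer: (1,3) (1,5) (2,2) (3,5) (4,6) (6,6)

Derivation:
(1,2): no bracket -> illegal
(1,3): flips 1 -> legal
(1,4): no bracket -> illegal
(1,5): flips 1 -> legal
(2,2): flips 2 -> legal
(3,2): no bracket -> illegal
(3,5): flips 1 -> legal
(3,6): no bracket -> illegal
(4,6): flips 2 -> legal
(5,3): no bracket -> illegal
(5,4): no bracket -> illegal
(5,6): no bracket -> illegal
(6,4): no bracket -> illegal
(6,5): no bracket -> illegal
(6,6): flips 2 -> legal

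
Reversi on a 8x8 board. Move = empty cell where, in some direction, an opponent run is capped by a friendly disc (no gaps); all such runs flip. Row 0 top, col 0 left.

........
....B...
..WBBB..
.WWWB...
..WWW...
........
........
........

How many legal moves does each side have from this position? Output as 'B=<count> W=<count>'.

Answer: B=7 W=7

Derivation:
-- B to move --
(1,1): no bracket -> illegal
(1,2): no bracket -> illegal
(1,3): no bracket -> illegal
(2,0): no bracket -> illegal
(2,1): flips 1 -> legal
(3,0): flips 3 -> legal
(3,5): no bracket -> illegal
(4,0): no bracket -> illegal
(4,1): flips 1 -> legal
(4,5): no bracket -> illegal
(5,1): flips 2 -> legal
(5,2): flips 1 -> legal
(5,3): flips 2 -> legal
(5,4): flips 1 -> legal
(5,5): no bracket -> illegal
B mobility = 7
-- W to move --
(0,3): no bracket -> illegal
(0,4): flips 3 -> legal
(0,5): flips 2 -> legal
(1,2): no bracket -> illegal
(1,3): flips 1 -> legal
(1,5): flips 1 -> legal
(1,6): flips 2 -> legal
(2,6): flips 3 -> legal
(3,5): flips 1 -> legal
(3,6): no bracket -> illegal
(4,5): no bracket -> illegal
W mobility = 7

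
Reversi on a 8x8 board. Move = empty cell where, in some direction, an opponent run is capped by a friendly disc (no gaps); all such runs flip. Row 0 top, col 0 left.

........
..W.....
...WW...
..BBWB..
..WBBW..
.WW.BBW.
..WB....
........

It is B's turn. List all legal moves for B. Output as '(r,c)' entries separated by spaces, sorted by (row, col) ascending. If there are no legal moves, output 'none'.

(0,1): no bracket -> illegal
(0,2): no bracket -> illegal
(0,3): no bracket -> illegal
(1,1): no bracket -> illegal
(1,3): flips 2 -> legal
(1,4): flips 3 -> legal
(1,5): flips 1 -> legal
(2,1): no bracket -> illegal
(2,2): no bracket -> illegal
(2,5): flips 1 -> legal
(3,1): no bracket -> illegal
(3,6): flips 1 -> legal
(4,0): no bracket -> illegal
(4,1): flips 2 -> legal
(4,6): flips 1 -> legal
(4,7): no bracket -> illegal
(5,0): no bracket -> illegal
(5,3): no bracket -> illegal
(5,7): flips 1 -> legal
(6,0): flips 2 -> legal
(6,1): flips 2 -> legal
(6,5): no bracket -> illegal
(6,6): no bracket -> illegal
(6,7): no bracket -> illegal
(7,1): no bracket -> illegal
(7,2): flips 3 -> legal
(7,3): no bracket -> illegal

Answer: (1,3) (1,4) (1,5) (2,5) (3,6) (4,1) (4,6) (5,7) (6,0) (6,1) (7,2)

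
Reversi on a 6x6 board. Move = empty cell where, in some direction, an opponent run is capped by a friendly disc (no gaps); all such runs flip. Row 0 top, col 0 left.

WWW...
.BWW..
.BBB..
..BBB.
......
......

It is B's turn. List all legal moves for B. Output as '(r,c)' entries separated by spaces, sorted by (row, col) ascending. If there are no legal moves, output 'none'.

(0,3): flips 2 -> legal
(0,4): flips 1 -> legal
(1,0): no bracket -> illegal
(1,4): flips 2 -> legal
(2,4): no bracket -> illegal

Answer: (0,3) (0,4) (1,4)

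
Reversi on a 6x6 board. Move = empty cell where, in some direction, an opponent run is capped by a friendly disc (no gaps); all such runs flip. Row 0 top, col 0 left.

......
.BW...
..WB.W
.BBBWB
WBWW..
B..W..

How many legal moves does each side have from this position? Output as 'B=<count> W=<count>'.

Answer: B=11 W=9

Derivation:
-- B to move --
(0,1): flips 1 -> legal
(0,2): flips 2 -> legal
(0,3): no bracket -> illegal
(1,3): flips 2 -> legal
(1,4): no bracket -> illegal
(1,5): flips 1 -> legal
(2,1): flips 1 -> legal
(2,4): no bracket -> illegal
(3,0): flips 1 -> legal
(4,4): flips 2 -> legal
(4,5): flips 1 -> legal
(5,1): flips 1 -> legal
(5,2): flips 1 -> legal
(5,4): flips 1 -> legal
B mobility = 11
-- W to move --
(0,0): flips 1 -> legal
(0,1): no bracket -> illegal
(0,2): no bracket -> illegal
(1,0): flips 1 -> legal
(1,3): flips 2 -> legal
(1,4): no bracket -> illegal
(2,0): flips 1 -> legal
(2,1): flips 1 -> legal
(2,4): flips 2 -> legal
(3,0): flips 3 -> legal
(4,4): flips 1 -> legal
(4,5): flips 1 -> legal
(5,1): no bracket -> illegal
(5,2): no bracket -> illegal
W mobility = 9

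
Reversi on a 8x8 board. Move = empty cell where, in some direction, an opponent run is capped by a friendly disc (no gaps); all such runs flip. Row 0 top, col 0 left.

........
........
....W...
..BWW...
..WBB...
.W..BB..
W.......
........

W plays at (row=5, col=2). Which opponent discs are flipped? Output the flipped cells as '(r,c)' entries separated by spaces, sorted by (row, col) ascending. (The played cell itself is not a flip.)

Answer: (4,3)

Derivation:
Dir NW: first cell '.' (not opp) -> no flip
Dir N: first cell 'W' (not opp) -> no flip
Dir NE: opp run (4,3) capped by W -> flip
Dir W: first cell 'W' (not opp) -> no flip
Dir E: first cell '.' (not opp) -> no flip
Dir SW: first cell '.' (not opp) -> no flip
Dir S: first cell '.' (not opp) -> no flip
Dir SE: first cell '.' (not opp) -> no flip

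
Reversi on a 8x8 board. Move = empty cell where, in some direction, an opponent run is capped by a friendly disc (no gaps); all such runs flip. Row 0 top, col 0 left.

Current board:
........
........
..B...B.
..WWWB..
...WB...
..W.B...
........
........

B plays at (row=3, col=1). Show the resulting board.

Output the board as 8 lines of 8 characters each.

Place B at (3,1); scan 8 dirs for brackets.
Dir NW: first cell '.' (not opp) -> no flip
Dir N: first cell '.' (not opp) -> no flip
Dir NE: first cell 'B' (not opp) -> no flip
Dir W: first cell '.' (not opp) -> no flip
Dir E: opp run (3,2) (3,3) (3,4) capped by B -> flip
Dir SW: first cell '.' (not opp) -> no flip
Dir S: first cell '.' (not opp) -> no flip
Dir SE: first cell '.' (not opp) -> no flip
All flips: (3,2) (3,3) (3,4)

Answer: ........
........
..B...B.
.BBBBB..
...WB...
..W.B...
........
........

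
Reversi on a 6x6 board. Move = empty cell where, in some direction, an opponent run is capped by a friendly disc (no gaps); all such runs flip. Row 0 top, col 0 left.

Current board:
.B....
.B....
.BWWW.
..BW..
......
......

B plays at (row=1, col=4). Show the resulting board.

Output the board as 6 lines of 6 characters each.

Place B at (1,4); scan 8 dirs for brackets.
Dir NW: first cell '.' (not opp) -> no flip
Dir N: first cell '.' (not opp) -> no flip
Dir NE: first cell '.' (not opp) -> no flip
Dir W: first cell '.' (not opp) -> no flip
Dir E: first cell '.' (not opp) -> no flip
Dir SW: opp run (2,3) capped by B -> flip
Dir S: opp run (2,4), next='.' -> no flip
Dir SE: first cell '.' (not opp) -> no flip
All flips: (2,3)

Answer: .B....
.B..B.
.BWBW.
..BW..
......
......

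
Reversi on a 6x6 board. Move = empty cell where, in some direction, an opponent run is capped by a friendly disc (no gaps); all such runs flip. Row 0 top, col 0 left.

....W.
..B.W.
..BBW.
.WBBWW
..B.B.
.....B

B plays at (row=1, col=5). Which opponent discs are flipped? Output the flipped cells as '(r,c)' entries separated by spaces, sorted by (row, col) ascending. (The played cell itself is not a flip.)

Answer: (2,4)

Derivation:
Dir NW: opp run (0,4), next=edge -> no flip
Dir N: first cell '.' (not opp) -> no flip
Dir NE: edge -> no flip
Dir W: opp run (1,4), next='.' -> no flip
Dir E: edge -> no flip
Dir SW: opp run (2,4) capped by B -> flip
Dir S: first cell '.' (not opp) -> no flip
Dir SE: edge -> no flip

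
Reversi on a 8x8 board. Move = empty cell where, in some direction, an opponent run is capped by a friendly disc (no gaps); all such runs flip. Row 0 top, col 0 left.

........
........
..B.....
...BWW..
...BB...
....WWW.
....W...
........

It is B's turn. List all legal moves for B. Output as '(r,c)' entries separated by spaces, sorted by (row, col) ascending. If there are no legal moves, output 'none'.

Answer: (2,4) (2,5) (2,6) (3,6) (6,5) (6,6) (7,4)

Derivation:
(2,3): no bracket -> illegal
(2,4): flips 1 -> legal
(2,5): flips 1 -> legal
(2,6): flips 1 -> legal
(3,6): flips 2 -> legal
(4,5): no bracket -> illegal
(4,6): no bracket -> illegal
(4,7): no bracket -> illegal
(5,3): no bracket -> illegal
(5,7): no bracket -> illegal
(6,3): no bracket -> illegal
(6,5): flips 1 -> legal
(6,6): flips 1 -> legal
(6,7): no bracket -> illegal
(7,3): no bracket -> illegal
(7,4): flips 2 -> legal
(7,5): no bracket -> illegal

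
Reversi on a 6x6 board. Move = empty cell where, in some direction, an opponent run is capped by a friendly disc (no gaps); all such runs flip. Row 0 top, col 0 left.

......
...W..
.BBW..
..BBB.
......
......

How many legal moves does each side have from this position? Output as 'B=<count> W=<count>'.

-- B to move --
(0,2): no bracket -> illegal
(0,3): flips 2 -> legal
(0,4): flips 1 -> legal
(1,2): flips 1 -> legal
(1,4): flips 1 -> legal
(2,4): flips 1 -> legal
B mobility = 5
-- W to move --
(1,0): no bracket -> illegal
(1,1): no bracket -> illegal
(1,2): no bracket -> illegal
(2,0): flips 2 -> legal
(2,4): no bracket -> illegal
(2,5): no bracket -> illegal
(3,0): no bracket -> illegal
(3,1): flips 1 -> legal
(3,5): no bracket -> illegal
(4,1): flips 1 -> legal
(4,2): no bracket -> illegal
(4,3): flips 1 -> legal
(4,4): no bracket -> illegal
(4,5): flips 1 -> legal
W mobility = 5

Answer: B=5 W=5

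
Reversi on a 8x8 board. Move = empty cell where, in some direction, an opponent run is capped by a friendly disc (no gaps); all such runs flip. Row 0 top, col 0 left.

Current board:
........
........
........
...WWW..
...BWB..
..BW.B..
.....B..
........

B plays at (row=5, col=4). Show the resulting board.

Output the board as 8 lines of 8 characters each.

Place B at (5,4); scan 8 dirs for brackets.
Dir NW: first cell 'B' (not opp) -> no flip
Dir N: opp run (4,4) (3,4), next='.' -> no flip
Dir NE: first cell 'B' (not opp) -> no flip
Dir W: opp run (5,3) capped by B -> flip
Dir E: first cell 'B' (not opp) -> no flip
Dir SW: first cell '.' (not opp) -> no flip
Dir S: first cell '.' (not opp) -> no flip
Dir SE: first cell 'B' (not opp) -> no flip
All flips: (5,3)

Answer: ........
........
........
...WWW..
...BWB..
..BBBB..
.....B..
........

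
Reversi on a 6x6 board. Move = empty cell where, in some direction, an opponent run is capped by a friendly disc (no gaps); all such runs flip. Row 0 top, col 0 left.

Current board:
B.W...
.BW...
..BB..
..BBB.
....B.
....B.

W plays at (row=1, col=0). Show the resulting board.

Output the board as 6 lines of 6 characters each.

Answer: B.W...
WWW...
..BB..
..BBB.
....B.
....B.

Derivation:
Place W at (1,0); scan 8 dirs for brackets.
Dir NW: edge -> no flip
Dir N: opp run (0,0), next=edge -> no flip
Dir NE: first cell '.' (not opp) -> no flip
Dir W: edge -> no flip
Dir E: opp run (1,1) capped by W -> flip
Dir SW: edge -> no flip
Dir S: first cell '.' (not opp) -> no flip
Dir SE: first cell '.' (not opp) -> no flip
All flips: (1,1)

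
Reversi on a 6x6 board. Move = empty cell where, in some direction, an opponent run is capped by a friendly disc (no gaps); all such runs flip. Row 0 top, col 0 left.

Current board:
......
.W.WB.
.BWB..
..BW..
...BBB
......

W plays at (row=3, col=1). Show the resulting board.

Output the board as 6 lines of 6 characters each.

Place W at (3,1); scan 8 dirs for brackets.
Dir NW: first cell '.' (not opp) -> no flip
Dir N: opp run (2,1) capped by W -> flip
Dir NE: first cell 'W' (not opp) -> no flip
Dir W: first cell '.' (not opp) -> no flip
Dir E: opp run (3,2) capped by W -> flip
Dir SW: first cell '.' (not opp) -> no flip
Dir S: first cell '.' (not opp) -> no flip
Dir SE: first cell '.' (not opp) -> no flip
All flips: (2,1) (3,2)

Answer: ......
.W.WB.
.WWB..
.WWW..
...BBB
......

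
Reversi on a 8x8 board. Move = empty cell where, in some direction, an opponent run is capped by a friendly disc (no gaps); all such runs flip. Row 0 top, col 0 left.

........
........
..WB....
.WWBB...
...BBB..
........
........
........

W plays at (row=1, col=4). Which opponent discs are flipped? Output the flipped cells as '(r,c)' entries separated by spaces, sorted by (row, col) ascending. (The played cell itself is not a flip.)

Dir NW: first cell '.' (not opp) -> no flip
Dir N: first cell '.' (not opp) -> no flip
Dir NE: first cell '.' (not opp) -> no flip
Dir W: first cell '.' (not opp) -> no flip
Dir E: first cell '.' (not opp) -> no flip
Dir SW: opp run (2,3) capped by W -> flip
Dir S: first cell '.' (not opp) -> no flip
Dir SE: first cell '.' (not opp) -> no flip

Answer: (2,3)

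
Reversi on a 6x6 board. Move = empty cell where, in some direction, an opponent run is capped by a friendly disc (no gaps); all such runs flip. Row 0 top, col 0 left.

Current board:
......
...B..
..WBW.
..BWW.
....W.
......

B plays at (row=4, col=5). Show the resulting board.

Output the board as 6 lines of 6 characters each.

Answer: ......
...B..
..WBW.
..BWB.
....WB
......

Derivation:
Place B at (4,5); scan 8 dirs for brackets.
Dir NW: opp run (3,4) capped by B -> flip
Dir N: first cell '.' (not opp) -> no flip
Dir NE: edge -> no flip
Dir W: opp run (4,4), next='.' -> no flip
Dir E: edge -> no flip
Dir SW: first cell '.' (not opp) -> no flip
Dir S: first cell '.' (not opp) -> no flip
Dir SE: edge -> no flip
All flips: (3,4)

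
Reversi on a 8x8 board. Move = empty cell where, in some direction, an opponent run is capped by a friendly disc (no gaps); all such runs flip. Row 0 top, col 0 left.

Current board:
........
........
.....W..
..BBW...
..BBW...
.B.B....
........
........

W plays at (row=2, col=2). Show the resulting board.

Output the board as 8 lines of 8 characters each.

Place W at (2,2); scan 8 dirs for brackets.
Dir NW: first cell '.' (not opp) -> no flip
Dir N: first cell '.' (not opp) -> no flip
Dir NE: first cell '.' (not opp) -> no flip
Dir W: first cell '.' (not opp) -> no flip
Dir E: first cell '.' (not opp) -> no flip
Dir SW: first cell '.' (not opp) -> no flip
Dir S: opp run (3,2) (4,2), next='.' -> no flip
Dir SE: opp run (3,3) capped by W -> flip
All flips: (3,3)

Answer: ........
........
..W..W..
..BWW...
..BBW...
.B.B....
........
........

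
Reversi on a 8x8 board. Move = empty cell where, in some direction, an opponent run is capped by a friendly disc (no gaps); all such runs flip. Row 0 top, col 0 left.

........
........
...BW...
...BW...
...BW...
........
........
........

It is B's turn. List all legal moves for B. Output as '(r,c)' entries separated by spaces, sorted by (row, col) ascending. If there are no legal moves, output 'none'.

(1,3): no bracket -> illegal
(1,4): no bracket -> illegal
(1,5): flips 1 -> legal
(2,5): flips 2 -> legal
(3,5): flips 1 -> legal
(4,5): flips 2 -> legal
(5,3): no bracket -> illegal
(5,4): no bracket -> illegal
(5,5): flips 1 -> legal

Answer: (1,5) (2,5) (3,5) (4,5) (5,5)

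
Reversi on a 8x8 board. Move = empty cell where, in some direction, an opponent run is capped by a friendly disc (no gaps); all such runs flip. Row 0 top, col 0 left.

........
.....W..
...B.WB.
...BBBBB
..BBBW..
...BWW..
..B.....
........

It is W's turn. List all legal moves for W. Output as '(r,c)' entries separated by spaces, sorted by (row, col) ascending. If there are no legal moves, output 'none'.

Answer: (1,2) (2,2) (2,4) (2,7) (3,2) (4,1) (4,7) (5,2)

Derivation:
(1,2): flips 2 -> legal
(1,3): no bracket -> illegal
(1,4): no bracket -> illegal
(1,6): no bracket -> illegal
(1,7): no bracket -> illegal
(2,2): flips 2 -> legal
(2,4): flips 2 -> legal
(2,7): flips 2 -> legal
(3,1): no bracket -> illegal
(3,2): flips 1 -> legal
(4,1): flips 3 -> legal
(4,6): no bracket -> illegal
(4,7): flips 1 -> legal
(5,1): no bracket -> illegal
(5,2): flips 3 -> legal
(6,1): no bracket -> illegal
(6,3): no bracket -> illegal
(6,4): no bracket -> illegal
(7,1): no bracket -> illegal
(7,2): no bracket -> illegal
(7,3): no bracket -> illegal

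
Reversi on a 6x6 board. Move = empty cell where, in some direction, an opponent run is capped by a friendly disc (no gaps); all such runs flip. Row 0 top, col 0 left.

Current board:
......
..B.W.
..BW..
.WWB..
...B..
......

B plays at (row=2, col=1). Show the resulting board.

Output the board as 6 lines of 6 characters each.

Place B at (2,1); scan 8 dirs for brackets.
Dir NW: first cell '.' (not opp) -> no flip
Dir N: first cell '.' (not opp) -> no flip
Dir NE: first cell 'B' (not opp) -> no flip
Dir W: first cell '.' (not opp) -> no flip
Dir E: first cell 'B' (not opp) -> no flip
Dir SW: first cell '.' (not opp) -> no flip
Dir S: opp run (3,1), next='.' -> no flip
Dir SE: opp run (3,2) capped by B -> flip
All flips: (3,2)

Answer: ......
..B.W.
.BBW..
.WBB..
...B..
......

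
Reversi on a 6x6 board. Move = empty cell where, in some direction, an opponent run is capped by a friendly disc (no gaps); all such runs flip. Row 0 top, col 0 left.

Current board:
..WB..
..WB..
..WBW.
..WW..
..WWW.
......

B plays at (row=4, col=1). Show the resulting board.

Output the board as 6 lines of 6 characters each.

Place B at (4,1); scan 8 dirs for brackets.
Dir NW: first cell '.' (not opp) -> no flip
Dir N: first cell '.' (not opp) -> no flip
Dir NE: opp run (3,2) capped by B -> flip
Dir W: first cell '.' (not opp) -> no flip
Dir E: opp run (4,2) (4,3) (4,4), next='.' -> no flip
Dir SW: first cell '.' (not opp) -> no flip
Dir S: first cell '.' (not opp) -> no flip
Dir SE: first cell '.' (not opp) -> no flip
All flips: (3,2)

Answer: ..WB..
..WB..
..WBW.
..BW..
.BWWW.
......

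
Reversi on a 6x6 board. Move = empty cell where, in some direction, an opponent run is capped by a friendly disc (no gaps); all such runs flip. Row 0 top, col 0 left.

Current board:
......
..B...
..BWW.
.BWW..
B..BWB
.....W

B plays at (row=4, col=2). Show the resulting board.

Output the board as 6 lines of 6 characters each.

Answer: ......
..B...
..BWW.
.BBW..
B.BBWB
.....W

Derivation:
Place B at (4,2); scan 8 dirs for brackets.
Dir NW: first cell 'B' (not opp) -> no flip
Dir N: opp run (3,2) capped by B -> flip
Dir NE: opp run (3,3) (2,4), next='.' -> no flip
Dir W: first cell '.' (not opp) -> no flip
Dir E: first cell 'B' (not opp) -> no flip
Dir SW: first cell '.' (not opp) -> no flip
Dir S: first cell '.' (not opp) -> no flip
Dir SE: first cell '.' (not opp) -> no flip
All flips: (3,2)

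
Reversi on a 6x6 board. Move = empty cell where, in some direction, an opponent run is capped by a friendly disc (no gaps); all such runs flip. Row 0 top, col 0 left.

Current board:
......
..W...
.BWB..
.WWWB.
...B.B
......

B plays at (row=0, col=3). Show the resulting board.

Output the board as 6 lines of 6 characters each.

Place B at (0,3); scan 8 dirs for brackets.
Dir NW: edge -> no flip
Dir N: edge -> no flip
Dir NE: edge -> no flip
Dir W: first cell '.' (not opp) -> no flip
Dir E: first cell '.' (not opp) -> no flip
Dir SW: opp run (1,2) capped by B -> flip
Dir S: first cell '.' (not opp) -> no flip
Dir SE: first cell '.' (not opp) -> no flip
All flips: (1,2)

Answer: ...B..
..B...
.BWB..
.WWWB.
...B.B
......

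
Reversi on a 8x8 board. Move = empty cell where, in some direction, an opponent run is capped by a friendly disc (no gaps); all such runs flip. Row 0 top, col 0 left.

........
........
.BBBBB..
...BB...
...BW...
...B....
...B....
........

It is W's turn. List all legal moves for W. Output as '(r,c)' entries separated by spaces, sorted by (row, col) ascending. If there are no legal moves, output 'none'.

Answer: (1,1) (1,4) (4,2) (6,2)

Derivation:
(1,0): no bracket -> illegal
(1,1): flips 2 -> legal
(1,2): no bracket -> illegal
(1,3): no bracket -> illegal
(1,4): flips 2 -> legal
(1,5): no bracket -> illegal
(1,6): no bracket -> illegal
(2,0): no bracket -> illegal
(2,6): no bracket -> illegal
(3,0): no bracket -> illegal
(3,1): no bracket -> illegal
(3,2): no bracket -> illegal
(3,5): no bracket -> illegal
(3,6): no bracket -> illegal
(4,2): flips 1 -> legal
(4,5): no bracket -> illegal
(5,2): no bracket -> illegal
(5,4): no bracket -> illegal
(6,2): flips 1 -> legal
(6,4): no bracket -> illegal
(7,2): no bracket -> illegal
(7,3): no bracket -> illegal
(7,4): no bracket -> illegal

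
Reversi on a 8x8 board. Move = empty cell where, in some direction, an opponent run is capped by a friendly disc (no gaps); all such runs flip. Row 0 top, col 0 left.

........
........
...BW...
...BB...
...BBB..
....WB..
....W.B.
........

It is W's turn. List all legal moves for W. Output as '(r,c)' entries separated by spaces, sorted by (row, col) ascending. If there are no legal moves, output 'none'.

(1,2): no bracket -> illegal
(1,3): no bracket -> illegal
(1,4): no bracket -> illegal
(2,2): flips 1 -> legal
(2,5): no bracket -> illegal
(3,2): flips 1 -> legal
(3,5): no bracket -> illegal
(3,6): flips 1 -> legal
(4,2): flips 1 -> legal
(4,6): flips 1 -> legal
(5,2): no bracket -> illegal
(5,3): no bracket -> illegal
(5,6): flips 1 -> legal
(5,7): no bracket -> illegal
(6,5): no bracket -> illegal
(6,7): no bracket -> illegal
(7,5): no bracket -> illegal
(7,6): no bracket -> illegal
(7,7): no bracket -> illegal

Answer: (2,2) (3,2) (3,6) (4,2) (4,6) (5,6)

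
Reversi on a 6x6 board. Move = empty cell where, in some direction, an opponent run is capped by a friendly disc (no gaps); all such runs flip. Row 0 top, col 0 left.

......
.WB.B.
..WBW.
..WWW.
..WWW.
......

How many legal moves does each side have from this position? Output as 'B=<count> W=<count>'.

Answer: B=8 W=5

Derivation:
-- B to move --
(0,0): no bracket -> illegal
(0,1): no bracket -> illegal
(0,2): no bracket -> illegal
(1,0): flips 1 -> legal
(1,3): no bracket -> illegal
(1,5): no bracket -> illegal
(2,0): no bracket -> illegal
(2,1): flips 1 -> legal
(2,5): flips 1 -> legal
(3,1): no bracket -> illegal
(3,5): no bracket -> illegal
(4,1): flips 1 -> legal
(4,5): flips 1 -> legal
(5,1): no bracket -> illegal
(5,2): flips 3 -> legal
(5,3): flips 2 -> legal
(5,4): flips 3 -> legal
(5,5): no bracket -> illegal
B mobility = 8
-- W to move --
(0,1): flips 2 -> legal
(0,2): flips 1 -> legal
(0,3): no bracket -> illegal
(0,4): flips 1 -> legal
(0,5): flips 2 -> legal
(1,3): flips 2 -> legal
(1,5): no bracket -> illegal
(2,1): no bracket -> illegal
(2,5): no bracket -> illegal
W mobility = 5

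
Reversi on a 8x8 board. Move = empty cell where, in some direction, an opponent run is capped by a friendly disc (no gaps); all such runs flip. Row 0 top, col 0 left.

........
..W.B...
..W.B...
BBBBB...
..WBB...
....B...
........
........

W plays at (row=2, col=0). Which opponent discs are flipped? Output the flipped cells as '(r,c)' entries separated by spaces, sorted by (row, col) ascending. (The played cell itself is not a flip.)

Answer: (3,1)

Derivation:
Dir NW: edge -> no flip
Dir N: first cell '.' (not opp) -> no flip
Dir NE: first cell '.' (not opp) -> no flip
Dir W: edge -> no flip
Dir E: first cell '.' (not opp) -> no flip
Dir SW: edge -> no flip
Dir S: opp run (3,0), next='.' -> no flip
Dir SE: opp run (3,1) capped by W -> flip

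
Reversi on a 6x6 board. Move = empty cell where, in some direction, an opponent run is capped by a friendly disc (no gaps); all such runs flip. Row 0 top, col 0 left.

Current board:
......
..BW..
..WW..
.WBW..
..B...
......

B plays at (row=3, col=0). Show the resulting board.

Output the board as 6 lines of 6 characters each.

Answer: ......
..BW..
..WW..
BBBW..
..B...
......

Derivation:
Place B at (3,0); scan 8 dirs for brackets.
Dir NW: edge -> no flip
Dir N: first cell '.' (not opp) -> no flip
Dir NE: first cell '.' (not opp) -> no flip
Dir W: edge -> no flip
Dir E: opp run (3,1) capped by B -> flip
Dir SW: edge -> no flip
Dir S: first cell '.' (not opp) -> no flip
Dir SE: first cell '.' (not opp) -> no flip
All flips: (3,1)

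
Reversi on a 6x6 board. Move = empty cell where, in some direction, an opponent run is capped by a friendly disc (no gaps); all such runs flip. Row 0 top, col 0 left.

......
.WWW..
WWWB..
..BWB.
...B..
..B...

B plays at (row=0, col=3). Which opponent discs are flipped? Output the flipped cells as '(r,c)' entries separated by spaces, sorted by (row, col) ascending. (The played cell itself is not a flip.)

Dir NW: edge -> no flip
Dir N: edge -> no flip
Dir NE: edge -> no flip
Dir W: first cell '.' (not opp) -> no flip
Dir E: first cell '.' (not opp) -> no flip
Dir SW: opp run (1,2) (2,1), next='.' -> no flip
Dir S: opp run (1,3) capped by B -> flip
Dir SE: first cell '.' (not opp) -> no flip

Answer: (1,3)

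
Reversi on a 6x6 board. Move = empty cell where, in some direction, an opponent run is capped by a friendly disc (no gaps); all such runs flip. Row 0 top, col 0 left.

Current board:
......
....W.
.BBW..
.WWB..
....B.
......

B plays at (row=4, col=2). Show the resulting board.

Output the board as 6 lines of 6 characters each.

Answer: ......
....W.
.BBW..
.WBB..
..B.B.
......

Derivation:
Place B at (4,2); scan 8 dirs for brackets.
Dir NW: opp run (3,1), next='.' -> no flip
Dir N: opp run (3,2) capped by B -> flip
Dir NE: first cell 'B' (not opp) -> no flip
Dir W: first cell '.' (not opp) -> no flip
Dir E: first cell '.' (not opp) -> no flip
Dir SW: first cell '.' (not opp) -> no flip
Dir S: first cell '.' (not opp) -> no flip
Dir SE: first cell '.' (not opp) -> no flip
All flips: (3,2)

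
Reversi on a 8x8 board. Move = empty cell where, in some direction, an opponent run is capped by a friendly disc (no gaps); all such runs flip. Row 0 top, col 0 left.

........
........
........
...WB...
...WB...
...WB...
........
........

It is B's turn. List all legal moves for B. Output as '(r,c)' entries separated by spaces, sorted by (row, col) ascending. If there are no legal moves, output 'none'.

Answer: (2,2) (3,2) (4,2) (5,2) (6,2)

Derivation:
(2,2): flips 1 -> legal
(2,3): no bracket -> illegal
(2,4): no bracket -> illegal
(3,2): flips 2 -> legal
(4,2): flips 1 -> legal
(5,2): flips 2 -> legal
(6,2): flips 1 -> legal
(6,3): no bracket -> illegal
(6,4): no bracket -> illegal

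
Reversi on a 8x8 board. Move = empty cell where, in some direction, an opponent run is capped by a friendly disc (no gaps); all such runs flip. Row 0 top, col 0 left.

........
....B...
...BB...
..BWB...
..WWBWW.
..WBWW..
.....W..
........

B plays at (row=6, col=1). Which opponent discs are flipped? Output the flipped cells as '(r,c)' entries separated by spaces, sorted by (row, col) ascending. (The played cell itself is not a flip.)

Dir NW: first cell '.' (not opp) -> no flip
Dir N: first cell '.' (not opp) -> no flip
Dir NE: opp run (5,2) (4,3) capped by B -> flip
Dir W: first cell '.' (not opp) -> no flip
Dir E: first cell '.' (not opp) -> no flip
Dir SW: first cell '.' (not opp) -> no flip
Dir S: first cell '.' (not opp) -> no flip
Dir SE: first cell '.' (not opp) -> no flip

Answer: (4,3) (5,2)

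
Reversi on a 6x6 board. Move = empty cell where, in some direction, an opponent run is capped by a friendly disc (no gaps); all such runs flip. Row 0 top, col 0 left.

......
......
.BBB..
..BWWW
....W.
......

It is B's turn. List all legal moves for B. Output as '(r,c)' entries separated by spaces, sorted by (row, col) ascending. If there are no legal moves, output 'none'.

Answer: (4,3) (4,5) (5,5)

Derivation:
(2,4): no bracket -> illegal
(2,5): no bracket -> illegal
(4,2): no bracket -> illegal
(4,3): flips 1 -> legal
(4,5): flips 1 -> legal
(5,3): no bracket -> illegal
(5,4): no bracket -> illegal
(5,5): flips 2 -> legal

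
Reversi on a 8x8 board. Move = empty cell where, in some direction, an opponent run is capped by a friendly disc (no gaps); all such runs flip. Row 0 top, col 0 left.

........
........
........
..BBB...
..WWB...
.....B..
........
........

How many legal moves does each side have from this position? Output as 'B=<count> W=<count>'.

Answer: B=5 W=6

Derivation:
-- B to move --
(3,1): no bracket -> illegal
(4,1): flips 2 -> legal
(5,1): flips 1 -> legal
(5,2): flips 2 -> legal
(5,3): flips 1 -> legal
(5,4): flips 1 -> legal
B mobility = 5
-- W to move --
(2,1): flips 1 -> legal
(2,2): flips 1 -> legal
(2,3): flips 1 -> legal
(2,4): flips 1 -> legal
(2,5): flips 1 -> legal
(3,1): no bracket -> illegal
(3,5): no bracket -> illegal
(4,1): no bracket -> illegal
(4,5): flips 1 -> legal
(4,6): no bracket -> illegal
(5,3): no bracket -> illegal
(5,4): no bracket -> illegal
(5,6): no bracket -> illegal
(6,4): no bracket -> illegal
(6,5): no bracket -> illegal
(6,6): no bracket -> illegal
W mobility = 6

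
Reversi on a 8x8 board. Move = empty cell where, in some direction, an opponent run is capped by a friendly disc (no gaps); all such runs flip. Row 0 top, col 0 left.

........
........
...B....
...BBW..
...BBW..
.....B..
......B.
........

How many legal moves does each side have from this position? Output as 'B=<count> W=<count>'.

-- B to move --
(2,4): no bracket -> illegal
(2,5): flips 2 -> legal
(2,6): flips 1 -> legal
(3,6): flips 1 -> legal
(4,6): flips 1 -> legal
(5,4): no bracket -> illegal
(5,6): flips 1 -> legal
B mobility = 5
-- W to move --
(1,2): flips 2 -> legal
(1,3): no bracket -> illegal
(1,4): no bracket -> illegal
(2,2): no bracket -> illegal
(2,4): no bracket -> illegal
(2,5): no bracket -> illegal
(3,2): flips 2 -> legal
(4,2): flips 2 -> legal
(4,6): no bracket -> illegal
(5,2): no bracket -> illegal
(5,3): flips 1 -> legal
(5,4): no bracket -> illegal
(5,6): no bracket -> illegal
(5,7): no bracket -> illegal
(6,4): no bracket -> illegal
(6,5): flips 1 -> legal
(6,7): no bracket -> illegal
(7,5): no bracket -> illegal
(7,6): no bracket -> illegal
(7,7): no bracket -> illegal
W mobility = 5

Answer: B=5 W=5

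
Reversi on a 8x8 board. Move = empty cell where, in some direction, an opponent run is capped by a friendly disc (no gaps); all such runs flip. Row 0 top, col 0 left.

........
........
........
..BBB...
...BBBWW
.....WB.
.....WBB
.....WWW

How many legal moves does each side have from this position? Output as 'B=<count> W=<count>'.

Answer: B=4 W=4

Derivation:
-- B to move --
(3,5): no bracket -> illegal
(3,6): flips 1 -> legal
(3,7): no bracket -> illegal
(5,4): flips 1 -> legal
(5,7): no bracket -> illegal
(6,4): flips 1 -> legal
(7,4): flips 1 -> legal
B mobility = 4
-- W to move --
(2,1): no bracket -> illegal
(2,2): flips 2 -> legal
(2,3): no bracket -> illegal
(2,4): no bracket -> illegal
(2,5): no bracket -> illegal
(3,1): no bracket -> illegal
(3,5): flips 1 -> legal
(3,6): no bracket -> illegal
(4,1): no bracket -> illegal
(4,2): flips 3 -> legal
(5,2): no bracket -> illegal
(5,3): no bracket -> illegal
(5,4): no bracket -> illegal
(5,7): flips 3 -> legal
W mobility = 4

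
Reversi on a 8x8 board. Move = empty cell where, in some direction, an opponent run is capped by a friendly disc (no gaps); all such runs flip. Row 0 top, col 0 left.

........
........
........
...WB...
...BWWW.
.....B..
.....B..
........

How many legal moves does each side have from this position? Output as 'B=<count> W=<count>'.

-- B to move --
(2,2): flips 2 -> legal
(2,3): flips 1 -> legal
(2,4): no bracket -> illegal
(3,2): flips 1 -> legal
(3,5): flips 1 -> legal
(3,6): no bracket -> illegal
(3,7): flips 1 -> legal
(4,2): no bracket -> illegal
(4,7): flips 3 -> legal
(5,3): no bracket -> illegal
(5,4): flips 1 -> legal
(5,6): flips 1 -> legal
(5,7): no bracket -> illegal
B mobility = 8
-- W to move --
(2,3): flips 1 -> legal
(2,4): flips 1 -> legal
(2,5): no bracket -> illegal
(3,2): no bracket -> illegal
(3,5): flips 1 -> legal
(4,2): flips 1 -> legal
(5,2): no bracket -> illegal
(5,3): flips 1 -> legal
(5,4): no bracket -> illegal
(5,6): no bracket -> illegal
(6,4): flips 1 -> legal
(6,6): flips 1 -> legal
(7,4): no bracket -> illegal
(7,5): flips 2 -> legal
(7,6): no bracket -> illegal
W mobility = 8

Answer: B=8 W=8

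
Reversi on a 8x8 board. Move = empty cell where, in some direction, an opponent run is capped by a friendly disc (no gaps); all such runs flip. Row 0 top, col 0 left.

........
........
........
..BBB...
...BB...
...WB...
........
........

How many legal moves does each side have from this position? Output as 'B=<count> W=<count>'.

-- B to move --
(4,2): no bracket -> illegal
(5,2): flips 1 -> legal
(6,2): flips 1 -> legal
(6,3): flips 1 -> legal
(6,4): no bracket -> illegal
B mobility = 3
-- W to move --
(2,1): no bracket -> illegal
(2,2): no bracket -> illegal
(2,3): flips 2 -> legal
(2,4): no bracket -> illegal
(2,5): no bracket -> illegal
(3,1): no bracket -> illegal
(3,5): flips 1 -> legal
(4,1): no bracket -> illegal
(4,2): no bracket -> illegal
(4,5): no bracket -> illegal
(5,2): no bracket -> illegal
(5,5): flips 1 -> legal
(6,3): no bracket -> illegal
(6,4): no bracket -> illegal
(6,5): no bracket -> illegal
W mobility = 3

Answer: B=3 W=3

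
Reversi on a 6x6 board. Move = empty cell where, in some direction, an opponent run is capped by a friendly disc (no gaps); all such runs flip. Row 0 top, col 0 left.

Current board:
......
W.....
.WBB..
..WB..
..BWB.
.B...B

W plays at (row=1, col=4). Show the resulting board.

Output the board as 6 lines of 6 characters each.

Place W at (1,4); scan 8 dirs for brackets.
Dir NW: first cell '.' (not opp) -> no flip
Dir N: first cell '.' (not opp) -> no flip
Dir NE: first cell '.' (not opp) -> no flip
Dir W: first cell '.' (not opp) -> no flip
Dir E: first cell '.' (not opp) -> no flip
Dir SW: opp run (2,3) capped by W -> flip
Dir S: first cell '.' (not opp) -> no flip
Dir SE: first cell '.' (not opp) -> no flip
All flips: (2,3)

Answer: ......
W...W.
.WBW..
..WB..
..BWB.
.B...B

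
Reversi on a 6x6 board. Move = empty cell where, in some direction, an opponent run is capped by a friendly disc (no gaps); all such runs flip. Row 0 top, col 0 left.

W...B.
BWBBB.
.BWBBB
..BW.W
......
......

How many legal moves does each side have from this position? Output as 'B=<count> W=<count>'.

Answer: B=6 W=6

Derivation:
-- B to move --
(0,1): flips 1 -> legal
(0,2): no bracket -> illegal
(2,0): no bracket -> illegal
(3,1): flips 1 -> legal
(3,4): flips 1 -> legal
(4,2): flips 1 -> legal
(4,3): flips 1 -> legal
(4,4): no bracket -> illegal
(4,5): flips 1 -> legal
B mobility = 6
-- W to move --
(0,1): no bracket -> illegal
(0,2): flips 3 -> legal
(0,3): flips 2 -> legal
(0,5): no bracket -> illegal
(1,5): flips 5 -> legal
(2,0): flips 2 -> legal
(3,0): no bracket -> illegal
(3,1): flips 2 -> legal
(3,4): no bracket -> illegal
(4,1): no bracket -> illegal
(4,2): flips 1 -> legal
(4,3): no bracket -> illegal
W mobility = 6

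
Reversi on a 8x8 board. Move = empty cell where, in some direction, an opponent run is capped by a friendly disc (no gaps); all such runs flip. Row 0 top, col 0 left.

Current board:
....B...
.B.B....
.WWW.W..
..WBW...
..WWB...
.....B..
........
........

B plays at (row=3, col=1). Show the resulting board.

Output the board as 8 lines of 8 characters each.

Place B at (3,1); scan 8 dirs for brackets.
Dir NW: first cell '.' (not opp) -> no flip
Dir N: opp run (2,1) capped by B -> flip
Dir NE: opp run (2,2) capped by B -> flip
Dir W: first cell '.' (not opp) -> no flip
Dir E: opp run (3,2) capped by B -> flip
Dir SW: first cell '.' (not opp) -> no flip
Dir S: first cell '.' (not opp) -> no flip
Dir SE: opp run (4,2), next='.' -> no flip
All flips: (2,1) (2,2) (3,2)

Answer: ....B...
.B.B....
.BBW.W..
.BBBW...
..WWB...
.....B..
........
........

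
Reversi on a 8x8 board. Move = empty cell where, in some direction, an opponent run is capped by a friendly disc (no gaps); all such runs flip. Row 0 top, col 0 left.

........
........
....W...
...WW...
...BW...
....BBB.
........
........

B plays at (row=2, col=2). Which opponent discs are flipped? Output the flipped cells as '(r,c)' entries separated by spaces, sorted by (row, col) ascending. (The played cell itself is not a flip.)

Dir NW: first cell '.' (not opp) -> no flip
Dir N: first cell '.' (not opp) -> no flip
Dir NE: first cell '.' (not opp) -> no flip
Dir W: first cell '.' (not opp) -> no flip
Dir E: first cell '.' (not opp) -> no flip
Dir SW: first cell '.' (not opp) -> no flip
Dir S: first cell '.' (not opp) -> no flip
Dir SE: opp run (3,3) (4,4) capped by B -> flip

Answer: (3,3) (4,4)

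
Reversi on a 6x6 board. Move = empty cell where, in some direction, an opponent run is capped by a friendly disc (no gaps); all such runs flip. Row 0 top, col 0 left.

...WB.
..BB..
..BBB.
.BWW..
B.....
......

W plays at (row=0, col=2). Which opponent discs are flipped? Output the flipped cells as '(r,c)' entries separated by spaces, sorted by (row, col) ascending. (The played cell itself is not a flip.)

Answer: (1,2) (2,2)

Derivation:
Dir NW: edge -> no flip
Dir N: edge -> no flip
Dir NE: edge -> no flip
Dir W: first cell '.' (not opp) -> no flip
Dir E: first cell 'W' (not opp) -> no flip
Dir SW: first cell '.' (not opp) -> no flip
Dir S: opp run (1,2) (2,2) capped by W -> flip
Dir SE: opp run (1,3) (2,4), next='.' -> no flip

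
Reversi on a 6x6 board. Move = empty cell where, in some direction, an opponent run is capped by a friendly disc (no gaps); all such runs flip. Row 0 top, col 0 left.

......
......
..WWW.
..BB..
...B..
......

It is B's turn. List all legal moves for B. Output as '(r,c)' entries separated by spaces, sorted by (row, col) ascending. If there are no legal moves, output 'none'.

Answer: (1,1) (1,2) (1,3) (1,4) (1,5)

Derivation:
(1,1): flips 1 -> legal
(1,2): flips 1 -> legal
(1,3): flips 1 -> legal
(1,4): flips 1 -> legal
(1,5): flips 1 -> legal
(2,1): no bracket -> illegal
(2,5): no bracket -> illegal
(3,1): no bracket -> illegal
(3,4): no bracket -> illegal
(3,5): no bracket -> illegal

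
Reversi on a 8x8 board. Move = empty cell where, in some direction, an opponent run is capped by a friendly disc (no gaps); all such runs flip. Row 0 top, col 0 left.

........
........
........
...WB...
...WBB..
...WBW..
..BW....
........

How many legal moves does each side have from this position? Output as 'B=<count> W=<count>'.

Answer: B=9 W=7

Derivation:
-- B to move --
(2,2): flips 1 -> legal
(2,3): no bracket -> illegal
(2,4): no bracket -> illegal
(3,2): flips 2 -> legal
(4,2): flips 1 -> legal
(4,6): no bracket -> illegal
(5,2): flips 2 -> legal
(5,6): flips 1 -> legal
(6,4): flips 1 -> legal
(6,5): flips 1 -> legal
(6,6): flips 1 -> legal
(7,2): flips 1 -> legal
(7,3): no bracket -> illegal
(7,4): no bracket -> illegal
B mobility = 9
-- W to move --
(2,3): no bracket -> illegal
(2,4): no bracket -> illegal
(2,5): flips 1 -> legal
(3,5): flips 3 -> legal
(3,6): flips 2 -> legal
(4,6): flips 2 -> legal
(5,1): no bracket -> illegal
(5,2): no bracket -> illegal
(5,6): no bracket -> illegal
(6,1): flips 1 -> legal
(6,4): no bracket -> illegal
(6,5): flips 1 -> legal
(7,1): flips 1 -> legal
(7,2): no bracket -> illegal
(7,3): no bracket -> illegal
W mobility = 7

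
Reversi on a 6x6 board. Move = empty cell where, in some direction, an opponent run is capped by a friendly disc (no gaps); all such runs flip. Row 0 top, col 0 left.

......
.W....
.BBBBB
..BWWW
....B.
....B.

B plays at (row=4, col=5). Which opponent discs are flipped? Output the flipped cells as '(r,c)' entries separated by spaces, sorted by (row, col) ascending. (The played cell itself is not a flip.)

Dir NW: opp run (3,4) capped by B -> flip
Dir N: opp run (3,5) capped by B -> flip
Dir NE: edge -> no flip
Dir W: first cell 'B' (not opp) -> no flip
Dir E: edge -> no flip
Dir SW: first cell 'B' (not opp) -> no flip
Dir S: first cell '.' (not opp) -> no flip
Dir SE: edge -> no flip

Answer: (3,4) (3,5)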